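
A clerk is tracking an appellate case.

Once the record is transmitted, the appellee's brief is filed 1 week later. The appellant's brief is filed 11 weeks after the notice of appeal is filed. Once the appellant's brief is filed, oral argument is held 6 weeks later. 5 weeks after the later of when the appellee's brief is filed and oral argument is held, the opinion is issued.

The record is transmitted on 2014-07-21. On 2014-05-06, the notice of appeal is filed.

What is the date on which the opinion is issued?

The record is transmitted: Jul 21, 2014.
The appellee's brief is filed: Jul 21, 2014 + 1 week = Jul 28, 2014.
The notice of appeal is filed: May 6, 2014.
The appellant's brief is filed: May 6, 2014 + 11 weeks = Jul 22, 2014.
Oral argument is held: Jul 22, 2014 + 6 weeks = Sep 2, 2014.
Both prerequisites met — the appellee's brief is filed (Jul 28, 2014), oral argument is held (Sep 2, 2014); the later is Sep 2, 2014.
The opinion is issued: Sep 2, 2014 + 5 weeks = Oct 7, 2014.

2014-10-07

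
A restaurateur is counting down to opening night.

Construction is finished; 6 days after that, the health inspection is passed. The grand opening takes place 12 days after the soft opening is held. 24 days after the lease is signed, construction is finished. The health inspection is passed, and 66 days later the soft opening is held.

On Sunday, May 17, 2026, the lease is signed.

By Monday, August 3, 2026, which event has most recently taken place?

The health inspection is passed

The lease is signed: May 17, 2026.
Construction is finished: May 17, 2026 + 24 days = Jun 10, 2026.
The health inspection is passed: Jun 10, 2026 + 6 days = Jun 16, 2026.
The soft opening is held: Jun 16, 2026 + 66 days = Aug 21, 2026.
The grand opening takes place: Aug 21, 2026 + 12 days = Sep 2, 2026.
Aug 3, 2026 falls between when the health inspection is passed (Jun 16, 2026) and when the soft opening is held (Aug 21, 2026).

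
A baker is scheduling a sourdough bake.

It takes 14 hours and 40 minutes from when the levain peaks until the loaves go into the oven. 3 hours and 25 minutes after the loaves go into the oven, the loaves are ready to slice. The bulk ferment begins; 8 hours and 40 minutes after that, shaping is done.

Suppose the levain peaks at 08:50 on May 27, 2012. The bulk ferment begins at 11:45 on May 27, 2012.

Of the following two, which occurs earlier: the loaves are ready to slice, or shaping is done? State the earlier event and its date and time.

Shaping is done — 20:25 on May 27, 2012

The levain peaks: 08:50 May 27, 2012.
The loaves go into the oven: 08:50 May 27, 2012 + 14h40m = 23:30 May 27, 2012.
The loaves are ready to slice: 23:30 May 27, 2012 + 3h25m = 02:55 May 28, 2012.
The bulk ferment begins: 11:45 May 27, 2012.
Shaping is done: 11:45 May 27, 2012 + 8h40m = 20:25 May 27, 2012.
Comparing: the loaves are ready to slice at 02:55 May 28, 2012 vs shaping is done at 20:25 May 27, 2012. Earlier: shaping is done.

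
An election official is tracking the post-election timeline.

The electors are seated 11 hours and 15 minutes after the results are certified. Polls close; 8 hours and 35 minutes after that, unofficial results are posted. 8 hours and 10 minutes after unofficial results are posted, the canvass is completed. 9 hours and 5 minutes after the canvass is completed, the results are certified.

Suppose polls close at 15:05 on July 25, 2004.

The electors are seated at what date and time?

Polls close: 15:05 Jul 25, 2004.
Unofficial results are posted: 15:05 Jul 25, 2004 + 8h35m = 23:40 Jul 25, 2004.
The canvass is completed: 23:40 Jul 25, 2004 + 8h10m = 07:50 Jul 26, 2004.
The results are certified: 07:50 Jul 26, 2004 + 9h05m = 16:55 Jul 26, 2004.
The electors are seated: 16:55 Jul 26, 2004 + 11h15m = 04:10 Jul 27, 2004.

04:10 on July 27, 2004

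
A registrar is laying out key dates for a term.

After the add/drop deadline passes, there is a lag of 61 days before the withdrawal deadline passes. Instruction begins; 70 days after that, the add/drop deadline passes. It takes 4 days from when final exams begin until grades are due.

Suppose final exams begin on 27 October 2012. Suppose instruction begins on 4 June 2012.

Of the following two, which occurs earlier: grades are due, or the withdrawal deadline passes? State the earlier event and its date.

Final exams begin: Oct 27, 2012.
Grades are due: Oct 27, 2012 + 4 days = Oct 31, 2012.
Instruction begins: Jun 4, 2012.
The add/drop deadline passes: Jun 4, 2012 + 70 days = Aug 13, 2012.
The withdrawal deadline passes: Aug 13, 2012 + 61 days = Oct 13, 2012.
Comparing: grades are due on Oct 31, 2012 vs the withdrawal deadline passes on Oct 13, 2012. Earlier: the withdrawal deadline passes.

The withdrawal deadline passes — 13 October 2012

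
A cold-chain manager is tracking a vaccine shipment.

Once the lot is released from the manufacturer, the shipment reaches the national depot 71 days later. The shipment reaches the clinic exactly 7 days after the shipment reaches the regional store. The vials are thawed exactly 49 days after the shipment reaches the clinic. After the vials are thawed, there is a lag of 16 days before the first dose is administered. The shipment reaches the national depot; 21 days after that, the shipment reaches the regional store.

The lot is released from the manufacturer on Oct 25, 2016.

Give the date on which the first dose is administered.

The lot is released from the manufacturer: Oct 25, 2016.
The shipment reaches the national depot: Oct 25, 2016 + 71 days = Jan 4, 2017.
The shipment reaches the regional store: Jan 4, 2017 + 21 days = Jan 25, 2017.
The shipment reaches the clinic: Jan 25, 2017 + 7 days = Feb 1, 2017.
The vials are thawed: Feb 1, 2017 + 49 days = Mar 22, 2017.
The first dose is administered: Mar 22, 2017 + 16 days = Apr 7, 2017.

Apr 7, 2017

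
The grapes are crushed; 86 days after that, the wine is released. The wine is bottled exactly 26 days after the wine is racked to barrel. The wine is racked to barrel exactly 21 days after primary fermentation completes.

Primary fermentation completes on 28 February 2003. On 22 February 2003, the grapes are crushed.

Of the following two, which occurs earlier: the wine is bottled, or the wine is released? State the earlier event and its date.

The wine is bottled — 16 April 2003

Primary fermentation completes: Feb 28, 2003.
The wine is racked to barrel: Feb 28, 2003 + 21 days = Mar 21, 2003.
The wine is bottled: Mar 21, 2003 + 26 days = Apr 16, 2003.
The grapes are crushed: Feb 22, 2003.
The wine is released: Feb 22, 2003 + 86 days = May 19, 2003.
Comparing: the wine is bottled on Apr 16, 2003 vs the wine is released on May 19, 2003. Earlier: the wine is bottled.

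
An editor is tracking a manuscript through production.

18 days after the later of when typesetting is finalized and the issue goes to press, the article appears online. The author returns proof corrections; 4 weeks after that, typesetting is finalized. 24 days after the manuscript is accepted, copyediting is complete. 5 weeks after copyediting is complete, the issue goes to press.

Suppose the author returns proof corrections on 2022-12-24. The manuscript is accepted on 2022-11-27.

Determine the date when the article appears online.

The author returns proof corrections: Dec 24, 2022.
Typesetting is finalized: Dec 24, 2022 + 4 weeks = Jan 21, 2023.
The manuscript is accepted: Nov 27, 2022.
Copyediting is complete: Nov 27, 2022 + 24 days = Dec 21, 2022.
The issue goes to press: Dec 21, 2022 + 5 weeks = Jan 25, 2023.
Both prerequisites met — typesetting is finalized (Jan 21, 2023), the issue goes to press (Jan 25, 2023); the later is Jan 25, 2023.
The article appears online: Jan 25, 2023 + 18 days = Feb 12, 2023.

2023-02-12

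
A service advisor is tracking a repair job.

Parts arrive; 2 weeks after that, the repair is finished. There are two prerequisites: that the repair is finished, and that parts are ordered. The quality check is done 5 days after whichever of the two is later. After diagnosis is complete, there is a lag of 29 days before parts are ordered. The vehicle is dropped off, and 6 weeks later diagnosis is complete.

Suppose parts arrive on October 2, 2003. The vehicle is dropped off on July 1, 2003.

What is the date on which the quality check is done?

Parts arrive: Oct 2, 2003.
The repair is finished: Oct 2, 2003 + 2 weeks = Oct 16, 2003.
The vehicle is dropped off: Jul 1, 2003.
Diagnosis is complete: Jul 1, 2003 + 6 weeks = Aug 12, 2003.
Parts are ordered: Aug 12, 2003 + 29 days = Sep 10, 2003.
Both prerequisites met — the repair is finished (Oct 16, 2003), parts are ordered (Sep 10, 2003); the later is Oct 16, 2003.
The quality check is done: Oct 16, 2003 + 5 days = Oct 21, 2003.

October 21, 2003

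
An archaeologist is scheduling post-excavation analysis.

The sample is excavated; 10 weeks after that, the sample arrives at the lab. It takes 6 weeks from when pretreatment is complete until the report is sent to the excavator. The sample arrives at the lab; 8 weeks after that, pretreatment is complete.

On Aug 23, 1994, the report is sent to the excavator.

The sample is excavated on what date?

The report is sent to the excavator: Aug 23, 1994.
Pretreatment is complete: Aug 23, 1994 − 6 weeks = Jul 12, 1994.
The sample arrives at the lab: Jul 12, 1994 − 8 weeks = May 17, 1994.
The sample is excavated: May 17, 1994 − 10 weeks = Mar 8, 1994.

Mar 8, 1994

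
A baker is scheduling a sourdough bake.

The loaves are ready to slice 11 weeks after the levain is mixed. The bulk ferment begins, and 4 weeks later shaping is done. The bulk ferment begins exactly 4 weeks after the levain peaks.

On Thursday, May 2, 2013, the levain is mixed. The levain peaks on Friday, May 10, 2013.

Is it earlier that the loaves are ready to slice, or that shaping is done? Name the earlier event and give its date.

Shaping is done — Friday, July 5, 2013

The levain is mixed: May 2, 2013.
The loaves are ready to slice: May 2, 2013 + 11 weeks = Jul 18, 2013.
The levain peaks: May 10, 2013.
The bulk ferment begins: May 10, 2013 + 4 weeks = Jun 7, 2013.
Shaping is done: Jun 7, 2013 + 4 weeks = Jul 5, 2013.
Comparing: the loaves are ready to slice on Jul 18, 2013 vs shaping is done on Jul 5, 2013. Earlier: shaping is done.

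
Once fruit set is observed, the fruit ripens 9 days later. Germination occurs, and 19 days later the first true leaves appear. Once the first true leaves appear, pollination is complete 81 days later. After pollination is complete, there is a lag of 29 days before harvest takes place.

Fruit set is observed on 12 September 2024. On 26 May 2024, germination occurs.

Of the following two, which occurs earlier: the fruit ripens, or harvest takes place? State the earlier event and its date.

The fruit ripens — 21 September 2024

Fruit set is observed: Sep 12, 2024.
The fruit ripens: Sep 12, 2024 + 9 days = Sep 21, 2024.
Germination occurs: May 26, 2024.
The first true leaves appear: May 26, 2024 + 19 days = Jun 14, 2024.
Pollination is complete: Jun 14, 2024 + 81 days = Sep 3, 2024.
Harvest takes place: Sep 3, 2024 + 29 days = Oct 2, 2024.
Comparing: the fruit ripens on Sep 21, 2024 vs harvest takes place on Oct 2, 2024. Earlier: the fruit ripens.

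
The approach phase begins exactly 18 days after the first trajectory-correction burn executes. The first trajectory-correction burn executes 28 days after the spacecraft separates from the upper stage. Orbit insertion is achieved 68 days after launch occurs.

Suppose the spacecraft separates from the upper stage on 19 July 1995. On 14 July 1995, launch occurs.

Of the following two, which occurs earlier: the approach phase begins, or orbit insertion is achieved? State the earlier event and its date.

The spacecraft separates from the upper stage: Jul 19, 1995.
The first trajectory-correction burn executes: Jul 19, 1995 + 28 days = Aug 16, 1995.
The approach phase begins: Aug 16, 1995 + 18 days = Sep 3, 1995.
Launch occurs: Jul 14, 1995.
Orbit insertion is achieved: Jul 14, 1995 + 68 days = Sep 20, 1995.
Comparing: the approach phase begins on Sep 3, 1995 vs orbit insertion is achieved on Sep 20, 1995. Earlier: the approach phase begins.

The approach phase begins — 3 September 1995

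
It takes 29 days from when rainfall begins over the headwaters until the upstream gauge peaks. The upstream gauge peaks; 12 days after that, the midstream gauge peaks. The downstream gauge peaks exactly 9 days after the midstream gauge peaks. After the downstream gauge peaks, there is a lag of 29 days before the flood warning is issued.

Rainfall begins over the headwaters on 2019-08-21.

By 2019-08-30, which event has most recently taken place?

Rainfall begins over the headwaters

Rainfall begins over the headwaters: Aug 21, 2019.
The upstream gauge peaks: Aug 21, 2019 + 29 days = Sep 19, 2019.
The midstream gauge peaks: Sep 19, 2019 + 12 days = Oct 1, 2019.
The downstream gauge peaks: Oct 1, 2019 + 9 days = Oct 10, 2019.
The flood warning is issued: Oct 10, 2019 + 29 days = Nov 8, 2019.
Aug 30, 2019 falls between when rainfall begins over the headwaters (Aug 21, 2019) and when the upstream gauge peaks (Sep 19, 2019).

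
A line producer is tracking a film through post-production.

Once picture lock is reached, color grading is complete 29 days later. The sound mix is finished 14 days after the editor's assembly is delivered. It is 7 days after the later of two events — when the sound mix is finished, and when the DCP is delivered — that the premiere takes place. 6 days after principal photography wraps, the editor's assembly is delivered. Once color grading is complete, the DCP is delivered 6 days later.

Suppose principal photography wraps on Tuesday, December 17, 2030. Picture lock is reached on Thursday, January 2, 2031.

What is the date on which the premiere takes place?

Principal photography wraps: Dec 17, 2030.
The editor's assembly is delivered: Dec 17, 2030 + 6 days = Dec 23, 2030.
The sound mix is finished: Dec 23, 2030 + 14 days = Jan 6, 2031.
Picture lock is reached: Jan 2, 2031.
Color grading is complete: Jan 2, 2031 + 29 days = Jan 31, 2031.
The DCP is delivered: Jan 31, 2031 + 6 days = Feb 6, 2031.
Both prerequisites met — the sound mix is finished (Jan 6, 2031), the DCP is delivered (Feb 6, 2031); the later is Feb 6, 2031.
The premiere takes place: Feb 6, 2031 + 7 days = Feb 13, 2031.

Thursday, February 13, 2031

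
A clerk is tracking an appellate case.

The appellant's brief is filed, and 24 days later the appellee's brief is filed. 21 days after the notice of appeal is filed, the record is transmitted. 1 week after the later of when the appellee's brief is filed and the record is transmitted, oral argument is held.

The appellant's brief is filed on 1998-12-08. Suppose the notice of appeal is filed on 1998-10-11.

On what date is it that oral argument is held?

The appellant's brief is filed: Dec 8, 1998.
The appellee's brief is filed: Dec 8, 1998 + 24 days = Jan 1, 1999.
The notice of appeal is filed: Oct 11, 1998.
The record is transmitted: Oct 11, 1998 + 21 days = Nov 1, 1998.
Both prerequisites met — the appellee's brief is filed (Jan 1, 1999), the record is transmitted (Nov 1, 1998); the later is Jan 1, 1999.
Oral argument is held: Jan 1, 1999 + 1 week = Jan 8, 1999.

1999-01-08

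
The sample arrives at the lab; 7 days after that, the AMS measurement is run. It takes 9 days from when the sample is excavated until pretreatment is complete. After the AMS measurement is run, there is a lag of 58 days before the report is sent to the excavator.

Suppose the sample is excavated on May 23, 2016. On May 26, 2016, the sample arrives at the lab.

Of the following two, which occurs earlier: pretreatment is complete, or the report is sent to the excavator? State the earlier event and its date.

Pretreatment is complete — Jun 1, 2016

The sample is excavated: May 23, 2016.
Pretreatment is complete: May 23, 2016 + 9 days = Jun 1, 2016.
The sample arrives at the lab: May 26, 2016.
The AMS measurement is run: May 26, 2016 + 7 days = Jun 2, 2016.
The report is sent to the excavator: Jun 2, 2016 + 58 days = Jul 30, 2016.
Comparing: pretreatment is complete on Jun 1, 2016 vs the report is sent to the excavator on Jul 30, 2016. Earlier: pretreatment is complete.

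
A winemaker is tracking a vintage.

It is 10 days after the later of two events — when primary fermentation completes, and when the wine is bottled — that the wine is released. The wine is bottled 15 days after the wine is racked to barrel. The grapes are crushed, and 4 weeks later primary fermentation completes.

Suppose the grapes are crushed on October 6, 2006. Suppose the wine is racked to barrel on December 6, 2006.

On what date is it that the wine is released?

The grapes are crushed: Oct 6, 2006.
Primary fermentation completes: Oct 6, 2006 + 4 weeks = Nov 3, 2006.
The wine is racked to barrel: Dec 6, 2006.
The wine is bottled: Dec 6, 2006 + 15 days = Dec 21, 2006.
Both prerequisites met — primary fermentation completes (Nov 3, 2006), the wine is bottled (Dec 21, 2006); the later is Dec 21, 2006.
The wine is released: Dec 21, 2006 + 10 days = Dec 31, 2006.

December 31, 2006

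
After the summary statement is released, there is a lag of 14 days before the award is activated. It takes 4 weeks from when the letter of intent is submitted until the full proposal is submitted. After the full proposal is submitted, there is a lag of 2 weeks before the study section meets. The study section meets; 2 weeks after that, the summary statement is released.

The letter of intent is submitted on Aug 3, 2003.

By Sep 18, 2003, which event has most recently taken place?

The letter of intent is submitted: Aug 3, 2003.
The full proposal is submitted: Aug 3, 2003 + 4 weeks = Aug 31, 2003.
The study section meets: Aug 31, 2003 + 2 weeks = Sep 14, 2003.
The summary statement is released: Sep 14, 2003 + 2 weeks = Sep 28, 2003.
The award is activated: Sep 28, 2003 + 14 days = Oct 12, 2003.
Sep 18, 2003 falls between when the study section meets (Sep 14, 2003) and when the summary statement is released (Sep 28, 2003).

The study section meets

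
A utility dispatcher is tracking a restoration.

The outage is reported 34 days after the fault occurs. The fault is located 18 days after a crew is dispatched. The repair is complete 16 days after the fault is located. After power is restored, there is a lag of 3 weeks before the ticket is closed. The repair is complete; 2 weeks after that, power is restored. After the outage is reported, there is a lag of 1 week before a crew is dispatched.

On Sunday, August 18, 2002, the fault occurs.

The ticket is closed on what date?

The fault occurs: Aug 18, 2002.
The outage is reported: Aug 18, 2002 + 34 days = Sep 21, 2002.
A crew is dispatched: Sep 21, 2002 + 1 week = Sep 28, 2002.
The fault is located: Sep 28, 2002 + 18 days = Oct 16, 2002.
The repair is complete: Oct 16, 2002 + 16 days = Nov 1, 2002.
Power is restored: Nov 1, 2002 + 2 weeks = Nov 15, 2002.
The ticket is closed: Nov 15, 2002 + 3 weeks = Dec 6, 2002.

Friday, December 6, 2002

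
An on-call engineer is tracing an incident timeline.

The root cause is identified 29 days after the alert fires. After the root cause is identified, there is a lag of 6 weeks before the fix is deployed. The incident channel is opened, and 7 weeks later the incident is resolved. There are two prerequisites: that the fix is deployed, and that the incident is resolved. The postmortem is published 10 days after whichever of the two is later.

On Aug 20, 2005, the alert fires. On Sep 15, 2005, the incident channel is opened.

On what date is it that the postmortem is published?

The alert fires: Aug 20, 2005.
The root cause is identified: Aug 20, 2005 + 29 days = Sep 18, 2005.
The fix is deployed: Sep 18, 2005 + 6 weeks = Oct 30, 2005.
The incident channel is opened: Sep 15, 2005.
The incident is resolved: Sep 15, 2005 + 7 weeks = Nov 3, 2005.
Both prerequisites met — the fix is deployed (Oct 30, 2005), the incident is resolved (Nov 3, 2005); the later is Nov 3, 2005.
The postmortem is published: Nov 3, 2005 + 10 days = Nov 13, 2005.

Nov 13, 2005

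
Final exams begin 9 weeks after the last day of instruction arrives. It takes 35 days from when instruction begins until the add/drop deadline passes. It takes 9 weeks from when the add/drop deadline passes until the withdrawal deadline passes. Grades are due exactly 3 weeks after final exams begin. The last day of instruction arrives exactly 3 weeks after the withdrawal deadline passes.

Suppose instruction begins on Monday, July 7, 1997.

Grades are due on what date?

Monday, January 26, 1998

Instruction begins: Jul 7, 1997.
The add/drop deadline passes: Jul 7, 1997 + 35 days = Aug 11, 1997.
The withdrawal deadline passes: Aug 11, 1997 + 9 weeks = Oct 13, 1997.
The last day of instruction arrives: Oct 13, 1997 + 3 weeks = Nov 3, 1997.
Final exams begin: Nov 3, 1997 + 9 weeks = Jan 5, 1998.
Grades are due: Jan 5, 1998 + 3 weeks = Jan 26, 1998.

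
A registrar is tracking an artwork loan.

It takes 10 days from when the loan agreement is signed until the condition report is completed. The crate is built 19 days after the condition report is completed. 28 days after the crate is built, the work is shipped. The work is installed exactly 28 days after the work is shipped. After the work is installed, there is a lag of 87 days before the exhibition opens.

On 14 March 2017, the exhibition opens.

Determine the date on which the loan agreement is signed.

23 September 2016

The exhibition opens: Mar 14, 2017.
The work is installed: Mar 14, 2017 − 87 days = Dec 17, 2016.
The work is shipped: Dec 17, 2016 − 28 days = Nov 19, 2016.
The crate is built: Nov 19, 2016 − 28 days = Oct 22, 2016.
The condition report is completed: Oct 22, 2016 − 19 days = Oct 3, 2016.
The loan agreement is signed: Oct 3, 2016 − 10 days = Sep 23, 2016.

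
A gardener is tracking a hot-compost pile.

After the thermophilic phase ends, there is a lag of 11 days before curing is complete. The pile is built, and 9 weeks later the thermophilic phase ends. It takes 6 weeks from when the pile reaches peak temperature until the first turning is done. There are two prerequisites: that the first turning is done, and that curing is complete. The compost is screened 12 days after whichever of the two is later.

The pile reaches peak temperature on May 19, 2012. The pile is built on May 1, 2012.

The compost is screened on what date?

July 26, 2012

The pile reaches peak temperature: May 19, 2012.
The first turning is done: May 19, 2012 + 6 weeks = Jun 30, 2012.
The pile is built: May 1, 2012.
The thermophilic phase ends: May 1, 2012 + 9 weeks = Jul 3, 2012.
Curing is complete: Jul 3, 2012 + 11 days = Jul 14, 2012.
Both prerequisites met — the first turning is done (Jun 30, 2012), curing is complete (Jul 14, 2012); the later is Jul 14, 2012.
The compost is screened: Jul 14, 2012 + 12 days = Jul 26, 2012.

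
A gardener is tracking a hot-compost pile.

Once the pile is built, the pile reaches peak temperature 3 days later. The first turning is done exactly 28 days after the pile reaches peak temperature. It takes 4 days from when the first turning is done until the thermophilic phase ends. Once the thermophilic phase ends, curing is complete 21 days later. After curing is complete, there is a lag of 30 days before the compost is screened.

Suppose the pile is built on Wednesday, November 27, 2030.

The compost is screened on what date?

The pile is built: Nov 27, 2030.
The pile reaches peak temperature: Nov 27, 2030 + 3 days = Nov 30, 2030.
The first turning is done: Nov 30, 2030 + 28 days = Dec 28, 2030.
The thermophilic phase ends: Dec 28, 2030 + 4 days = Jan 1, 2031.
Curing is complete: Jan 1, 2031 + 21 days = Jan 22, 2031.
The compost is screened: Jan 22, 2031 + 30 days = Feb 21, 2031.

Friday, February 21, 2031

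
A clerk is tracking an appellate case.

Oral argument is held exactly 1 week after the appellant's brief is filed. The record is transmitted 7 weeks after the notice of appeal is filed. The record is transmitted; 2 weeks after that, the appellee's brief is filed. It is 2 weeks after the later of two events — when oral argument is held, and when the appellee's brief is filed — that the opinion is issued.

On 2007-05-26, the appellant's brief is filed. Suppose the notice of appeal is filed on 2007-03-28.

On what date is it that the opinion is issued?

2007-06-16

The appellant's brief is filed: May 26, 2007.
Oral argument is held: May 26, 2007 + 1 week = Jun 2, 2007.
The notice of appeal is filed: Mar 28, 2007.
The record is transmitted: Mar 28, 2007 + 7 weeks = May 16, 2007.
The appellee's brief is filed: May 16, 2007 + 2 weeks = May 30, 2007.
Both prerequisites met — oral argument is held (Jun 2, 2007), the appellee's brief is filed (May 30, 2007); the later is Jun 2, 2007.
The opinion is issued: Jun 2, 2007 + 2 weeks = Jun 16, 2007.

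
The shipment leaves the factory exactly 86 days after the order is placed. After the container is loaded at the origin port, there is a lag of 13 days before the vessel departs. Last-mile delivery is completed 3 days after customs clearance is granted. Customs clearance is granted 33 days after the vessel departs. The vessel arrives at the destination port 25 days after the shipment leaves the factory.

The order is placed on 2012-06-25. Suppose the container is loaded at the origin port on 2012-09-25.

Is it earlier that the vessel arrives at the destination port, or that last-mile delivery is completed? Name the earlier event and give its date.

The order is placed: Jun 25, 2012.
The shipment leaves the factory: Jun 25, 2012 + 86 days = Sep 19, 2012.
The vessel arrives at the destination port: Sep 19, 2012 + 25 days = Oct 14, 2012.
The container is loaded at the origin port: Sep 25, 2012.
The vessel departs: Sep 25, 2012 + 13 days = Oct 8, 2012.
Customs clearance is granted: Oct 8, 2012 + 33 days = Nov 10, 2012.
Last-mile delivery is completed: Nov 10, 2012 + 3 days = Nov 13, 2012.
Comparing: the vessel arrives at the destination port on Oct 14, 2012 vs last-mile delivery is completed on Nov 13, 2012. Earlier: the vessel arrives at the destination port.

The vessel arrives at the destination port — 2012-10-14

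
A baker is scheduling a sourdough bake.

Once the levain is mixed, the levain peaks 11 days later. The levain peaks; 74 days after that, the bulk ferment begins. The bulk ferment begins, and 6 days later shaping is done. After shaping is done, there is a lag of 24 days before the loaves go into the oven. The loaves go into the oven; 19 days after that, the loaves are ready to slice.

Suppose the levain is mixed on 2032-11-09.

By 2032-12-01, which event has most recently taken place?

The levain peaks

The levain is mixed: Nov 9, 2032.
The levain peaks: Nov 9, 2032 + 11 days = Nov 20, 2032.
The bulk ferment begins: Nov 20, 2032 + 74 days = Feb 2, 2033.
Shaping is done: Feb 2, 2033 + 6 days = Feb 8, 2033.
The loaves go into the oven: Feb 8, 2033 + 24 days = Mar 4, 2033.
The loaves are ready to slice: Mar 4, 2033 + 19 days = Mar 23, 2033.
Dec 1, 2032 falls between when the levain peaks (Nov 20, 2032) and when the bulk ferment begins (Feb 2, 2033).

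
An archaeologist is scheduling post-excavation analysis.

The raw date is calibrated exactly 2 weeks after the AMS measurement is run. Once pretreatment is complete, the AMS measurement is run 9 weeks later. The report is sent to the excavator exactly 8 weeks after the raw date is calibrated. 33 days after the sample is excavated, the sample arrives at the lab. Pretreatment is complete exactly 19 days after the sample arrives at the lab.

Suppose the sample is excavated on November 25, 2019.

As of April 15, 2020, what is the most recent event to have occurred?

The sample is excavated: Nov 25, 2019.
The sample arrives at the lab: Nov 25, 2019 + 33 days = Dec 28, 2019.
Pretreatment is complete: Dec 28, 2019 + 19 days = Jan 16, 2020.
The AMS measurement is run: Jan 16, 2020 + 9 weeks = Mar 19, 2020.
The raw date is calibrated: Mar 19, 2020 + 2 weeks = Apr 2, 2020.
The report is sent to the excavator: Apr 2, 2020 + 8 weeks = May 28, 2020.
Apr 15, 2020 falls between when the raw date is calibrated (Apr 2, 2020) and when the report is sent to the excavator (May 28, 2020).

The raw date is calibrated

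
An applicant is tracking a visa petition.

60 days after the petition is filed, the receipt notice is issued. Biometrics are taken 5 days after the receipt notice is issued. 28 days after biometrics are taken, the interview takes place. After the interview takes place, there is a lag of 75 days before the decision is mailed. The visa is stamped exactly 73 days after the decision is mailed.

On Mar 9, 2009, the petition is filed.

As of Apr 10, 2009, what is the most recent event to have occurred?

The petition is filed: Mar 9, 2009.
The receipt notice is issued: Mar 9, 2009 + 60 days = May 8, 2009.
Biometrics are taken: May 8, 2009 + 5 days = May 13, 2009.
The interview takes place: May 13, 2009 + 28 days = Jun 10, 2009.
The decision is mailed: Jun 10, 2009 + 75 days = Aug 24, 2009.
The visa is stamped: Aug 24, 2009 + 73 days = Nov 5, 2009.
Apr 10, 2009 falls between when the petition is filed (Mar 9, 2009) and when the receipt notice is issued (May 8, 2009).

The petition is filed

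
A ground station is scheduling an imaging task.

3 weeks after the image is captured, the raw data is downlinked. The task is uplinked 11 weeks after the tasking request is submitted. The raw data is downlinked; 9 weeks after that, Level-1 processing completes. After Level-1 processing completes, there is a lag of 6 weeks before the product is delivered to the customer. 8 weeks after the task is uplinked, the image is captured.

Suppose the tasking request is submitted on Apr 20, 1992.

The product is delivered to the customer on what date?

Jan 4, 1993

The tasking request is submitted: Apr 20, 1992.
The task is uplinked: Apr 20, 1992 + 11 weeks = Jul 6, 1992.
The image is captured: Jul 6, 1992 + 8 weeks = Aug 31, 1992.
The raw data is downlinked: Aug 31, 1992 + 3 weeks = Sep 21, 1992.
Level-1 processing completes: Sep 21, 1992 + 9 weeks = Nov 23, 1992.
The product is delivered to the customer: Nov 23, 1992 + 6 weeks = Jan 4, 1993.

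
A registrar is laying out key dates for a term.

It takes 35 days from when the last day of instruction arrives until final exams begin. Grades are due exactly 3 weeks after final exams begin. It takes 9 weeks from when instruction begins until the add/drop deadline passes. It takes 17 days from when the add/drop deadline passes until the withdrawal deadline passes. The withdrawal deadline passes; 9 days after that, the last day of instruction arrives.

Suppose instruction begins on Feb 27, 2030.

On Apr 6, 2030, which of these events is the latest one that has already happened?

Instruction begins

Instruction begins: Feb 27, 2030.
The add/drop deadline passes: Feb 27, 2030 + 9 weeks = May 1, 2030.
The withdrawal deadline passes: May 1, 2030 + 17 days = May 18, 2030.
The last day of instruction arrives: May 18, 2030 + 9 days = May 27, 2030.
Final exams begin: May 27, 2030 + 35 days = Jul 1, 2030.
Grades are due: Jul 1, 2030 + 3 weeks = Jul 22, 2030.
Apr 6, 2030 falls between when instruction begins (Feb 27, 2030) and when the add/drop deadline passes (May 1, 2030).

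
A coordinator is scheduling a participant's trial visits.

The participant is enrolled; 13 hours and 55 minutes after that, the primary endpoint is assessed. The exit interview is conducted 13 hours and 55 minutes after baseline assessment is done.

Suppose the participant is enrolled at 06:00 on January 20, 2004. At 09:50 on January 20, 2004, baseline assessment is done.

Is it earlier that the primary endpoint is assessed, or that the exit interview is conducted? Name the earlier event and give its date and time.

The participant is enrolled: 06:00 Jan 20, 2004.
The primary endpoint is assessed: 06:00 Jan 20, 2004 + 13h55m = 19:55 Jan 20, 2004.
Baseline assessment is done: 09:50 Jan 20, 2004.
The exit interview is conducted: 09:50 Jan 20, 2004 + 13h55m = 23:45 Jan 20, 2004.
Comparing: the primary endpoint is assessed at 19:55 Jan 20, 2004 vs the exit interview is conducted at 23:45 Jan 20, 2004. Earlier: the primary endpoint is assessed.

The primary endpoint is assessed — 19:55 on January 20, 2004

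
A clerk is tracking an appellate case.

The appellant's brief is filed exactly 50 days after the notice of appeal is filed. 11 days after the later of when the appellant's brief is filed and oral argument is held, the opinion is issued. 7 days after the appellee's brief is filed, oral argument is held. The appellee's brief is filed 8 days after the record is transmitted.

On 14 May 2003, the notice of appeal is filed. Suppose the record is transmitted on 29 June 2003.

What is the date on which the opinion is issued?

25 July 2003

The notice of appeal is filed: May 14, 2003.
The appellant's brief is filed: May 14, 2003 + 50 days = Jul 3, 2003.
The record is transmitted: Jun 29, 2003.
The appellee's brief is filed: Jun 29, 2003 + 8 days = Jul 7, 2003.
Oral argument is held: Jul 7, 2003 + 7 days = Jul 14, 2003.
Both prerequisites met — the appellant's brief is filed (Jul 3, 2003), oral argument is held (Jul 14, 2003); the later is Jul 14, 2003.
The opinion is issued: Jul 14, 2003 + 11 days = Jul 25, 2003.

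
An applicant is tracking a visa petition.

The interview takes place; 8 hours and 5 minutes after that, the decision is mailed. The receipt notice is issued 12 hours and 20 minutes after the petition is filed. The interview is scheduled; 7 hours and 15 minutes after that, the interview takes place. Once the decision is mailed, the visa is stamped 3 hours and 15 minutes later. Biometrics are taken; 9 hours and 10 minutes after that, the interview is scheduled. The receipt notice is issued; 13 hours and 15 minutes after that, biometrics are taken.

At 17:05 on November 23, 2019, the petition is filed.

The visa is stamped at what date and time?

The petition is filed: 17:05 Nov 23, 2019.
The receipt notice is issued: 17:05 Nov 23, 2019 + 12h20m = 05:25 Nov 24, 2019.
Biometrics are taken: 05:25 Nov 24, 2019 + 13h15m = 18:40 Nov 24, 2019.
The interview is scheduled: 18:40 Nov 24, 2019 + 9h10m = 03:50 Nov 25, 2019.
The interview takes place: 03:50 Nov 25, 2019 + 7h15m = 11:05 Nov 25, 2019.
The decision is mailed: 11:05 Nov 25, 2019 + 8h05m = 19:10 Nov 25, 2019.
The visa is stamped: 19:10 Nov 25, 2019 + 3h15m = 22:25 Nov 25, 2019.

22:25 on November 25, 2019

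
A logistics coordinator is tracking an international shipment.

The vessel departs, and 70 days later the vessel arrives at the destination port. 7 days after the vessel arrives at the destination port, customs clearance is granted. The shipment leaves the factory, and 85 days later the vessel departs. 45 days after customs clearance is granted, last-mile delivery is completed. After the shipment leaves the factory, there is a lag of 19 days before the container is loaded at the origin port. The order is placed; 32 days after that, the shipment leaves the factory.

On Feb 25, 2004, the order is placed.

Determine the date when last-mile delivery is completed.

Oct 21, 2004

The order is placed: Feb 25, 2004.
The shipment leaves the factory: Feb 25, 2004 + 32 days = Mar 28, 2004.
The vessel departs: Mar 28, 2004 + 85 days = Jun 21, 2004.
The vessel arrives at the destination port: Jun 21, 2004 + 70 days = Aug 30, 2004.
Customs clearance is granted: Aug 30, 2004 + 7 days = Sep 6, 2004.
Last-mile delivery is completed: Sep 6, 2004 + 45 days = Oct 21, 2004.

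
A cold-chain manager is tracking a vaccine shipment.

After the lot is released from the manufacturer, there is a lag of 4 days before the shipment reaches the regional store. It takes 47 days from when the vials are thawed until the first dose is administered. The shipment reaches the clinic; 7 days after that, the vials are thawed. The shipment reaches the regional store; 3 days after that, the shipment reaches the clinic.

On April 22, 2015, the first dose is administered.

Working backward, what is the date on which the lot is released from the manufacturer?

The first dose is administered: Apr 22, 2015.
The vials are thawed: Apr 22, 2015 − 47 days = Mar 6, 2015.
The shipment reaches the clinic: Mar 6, 2015 − 7 days = Feb 27, 2015.
The shipment reaches the regional store: Feb 27, 2015 − 3 days = Feb 24, 2015.
The lot is released from the manufacturer: Feb 24, 2015 − 4 days = Feb 20, 2015.

February 20, 2015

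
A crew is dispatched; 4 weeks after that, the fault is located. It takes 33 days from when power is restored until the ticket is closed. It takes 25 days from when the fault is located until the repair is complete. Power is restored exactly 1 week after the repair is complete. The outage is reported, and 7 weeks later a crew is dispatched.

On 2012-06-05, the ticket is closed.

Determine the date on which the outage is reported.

The ticket is closed: Jun 5, 2012.
Power is restored: Jun 5, 2012 − 33 days = May 3, 2012.
The repair is complete: May 3, 2012 − 1 week = Apr 26, 2012.
The fault is located: Apr 26, 2012 − 25 days = Apr 1, 2012.
A crew is dispatched: Apr 1, 2012 − 4 weeks = Mar 4, 2012.
The outage is reported: Mar 4, 2012 − 7 weeks = Jan 15, 2012.

2012-01-15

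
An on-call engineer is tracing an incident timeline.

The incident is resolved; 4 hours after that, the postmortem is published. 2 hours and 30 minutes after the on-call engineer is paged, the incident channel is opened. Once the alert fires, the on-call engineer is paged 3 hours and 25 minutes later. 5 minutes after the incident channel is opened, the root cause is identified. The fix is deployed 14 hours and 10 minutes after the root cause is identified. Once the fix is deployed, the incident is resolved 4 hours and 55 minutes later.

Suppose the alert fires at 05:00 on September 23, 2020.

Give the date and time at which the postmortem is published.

The alert fires: 05:00 Sep 23, 2020.
The on-call engineer is paged: 05:00 Sep 23, 2020 + 3h25m = 08:25 Sep 23, 2020.
The incident channel is opened: 08:25 Sep 23, 2020 + 2h30m = 10:55 Sep 23, 2020.
The root cause is identified: 10:55 Sep 23, 2020 + 5m = 11:00 Sep 23, 2020.
The fix is deployed: 11:00 Sep 23, 2020 + 14h10m = 01:10 Sep 24, 2020.
The incident is resolved: 01:10 Sep 24, 2020 + 4h55m = 06:05 Sep 24, 2020.
The postmortem is published: 06:05 Sep 24, 2020 + 4h = 10:05 Sep 24, 2020.

10:05 on September 24, 2020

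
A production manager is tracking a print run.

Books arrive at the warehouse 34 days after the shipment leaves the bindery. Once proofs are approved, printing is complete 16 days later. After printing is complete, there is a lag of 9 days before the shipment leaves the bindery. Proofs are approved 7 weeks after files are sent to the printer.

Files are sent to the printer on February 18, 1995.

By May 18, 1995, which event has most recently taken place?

Files are sent to the printer: Feb 18, 1995.
Proofs are approved: Feb 18, 1995 + 7 weeks = Apr 8, 1995.
Printing is complete: Apr 8, 1995 + 16 days = Apr 24, 1995.
The shipment leaves the bindery: Apr 24, 1995 + 9 days = May 3, 1995.
Books arrive at the warehouse: May 3, 1995 + 34 days = Jun 6, 1995.
May 18, 1995 falls between when the shipment leaves the bindery (May 3, 1995) and when books arrive at the warehouse (Jun 6, 1995).

The shipment leaves the bindery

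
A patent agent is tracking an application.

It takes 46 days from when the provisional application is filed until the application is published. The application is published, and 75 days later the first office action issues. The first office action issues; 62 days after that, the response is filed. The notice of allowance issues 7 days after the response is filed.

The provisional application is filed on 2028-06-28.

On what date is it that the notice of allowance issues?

The provisional application is filed: Jun 28, 2028.
The application is published: Jun 28, 2028 + 46 days = Aug 13, 2028.
The first office action issues: Aug 13, 2028 + 75 days = Oct 27, 2028.
The response is filed: Oct 27, 2028 + 62 days = Dec 28, 2028.
The notice of allowance issues: Dec 28, 2028 + 7 days = Jan 4, 2029.

2029-01-04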